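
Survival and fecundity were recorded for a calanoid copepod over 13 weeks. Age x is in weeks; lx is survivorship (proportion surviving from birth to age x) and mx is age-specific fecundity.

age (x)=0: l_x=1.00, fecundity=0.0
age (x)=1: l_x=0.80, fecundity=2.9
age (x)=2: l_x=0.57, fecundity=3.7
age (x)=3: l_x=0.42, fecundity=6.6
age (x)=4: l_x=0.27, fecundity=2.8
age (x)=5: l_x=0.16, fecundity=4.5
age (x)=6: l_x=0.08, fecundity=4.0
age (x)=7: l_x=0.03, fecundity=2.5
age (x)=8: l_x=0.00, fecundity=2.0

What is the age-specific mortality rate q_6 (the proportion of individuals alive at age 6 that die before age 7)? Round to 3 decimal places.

0.625

q_6 = (l_6 − l_7) / l_6 = (0.08 − 0.03) / 0.08
     = 0.05 / 0.08 = 0.625 → 0.625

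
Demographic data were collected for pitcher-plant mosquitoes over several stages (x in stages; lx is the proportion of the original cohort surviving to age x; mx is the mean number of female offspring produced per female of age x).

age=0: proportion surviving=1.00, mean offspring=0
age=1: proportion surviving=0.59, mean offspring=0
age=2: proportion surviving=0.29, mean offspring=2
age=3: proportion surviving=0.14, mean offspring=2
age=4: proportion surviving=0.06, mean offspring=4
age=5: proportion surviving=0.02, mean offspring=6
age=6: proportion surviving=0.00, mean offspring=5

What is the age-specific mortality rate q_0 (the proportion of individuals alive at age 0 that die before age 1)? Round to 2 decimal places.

q_0 = (l_0 − l_1) / l_0 = (1 − 0.59) / 1
     = 0.41 / 1 = 0.41 → 0.41

0.41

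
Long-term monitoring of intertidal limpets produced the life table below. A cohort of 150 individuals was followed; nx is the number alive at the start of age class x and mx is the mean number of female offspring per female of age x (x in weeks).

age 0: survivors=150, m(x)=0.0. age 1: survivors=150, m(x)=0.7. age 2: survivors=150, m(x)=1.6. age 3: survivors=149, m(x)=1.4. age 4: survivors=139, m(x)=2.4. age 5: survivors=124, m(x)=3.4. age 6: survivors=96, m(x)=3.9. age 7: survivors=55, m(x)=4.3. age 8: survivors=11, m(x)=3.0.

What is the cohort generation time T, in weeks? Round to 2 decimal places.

lx = nx/n0 = nx/150: 1, 1, 1, 0.99333…, 0.92667…, 0.82667…, 0.64, 0.36667…, 0.07333…
lx·mx: 0, 0.7, 1.6, 1.390667…, 2.224…, 2.810667…, 2.496, 1.576667…, 0.22… → R0 = 13.018…
x·lx·mx: 0, 0.7, 3.2, 4.172…, 8.896…, 14.053333…, 14.976, 11.036667…, 1.76… → Σ = 58.794…
T = 58.794… / 13.018… = 4.516362… → 4.52

4.52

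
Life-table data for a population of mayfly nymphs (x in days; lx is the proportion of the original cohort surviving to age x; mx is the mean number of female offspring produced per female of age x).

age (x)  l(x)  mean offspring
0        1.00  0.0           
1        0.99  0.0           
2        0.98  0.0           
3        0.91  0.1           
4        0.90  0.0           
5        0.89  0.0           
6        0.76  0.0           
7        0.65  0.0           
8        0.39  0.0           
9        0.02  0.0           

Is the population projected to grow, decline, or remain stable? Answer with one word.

declining

R0 = Σ lx·mx = 0 + 0 + 0 + 0.091 + 0 + 0 + 0 + 0 + 0 + 0 = 0.091
R0 < 1, so the population is declining.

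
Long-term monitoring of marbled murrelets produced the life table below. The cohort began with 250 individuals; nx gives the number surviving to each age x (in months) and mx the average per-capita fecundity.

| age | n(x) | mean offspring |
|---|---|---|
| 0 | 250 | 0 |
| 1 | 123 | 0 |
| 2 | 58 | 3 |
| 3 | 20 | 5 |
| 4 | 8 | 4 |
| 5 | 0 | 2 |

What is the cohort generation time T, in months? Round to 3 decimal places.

lx = nx/n0 = nx/250: 1, 0.492, 0.232, 0.08, 0.032, 0
lx·mx: 0, 0, 0.696, 0.4, 0.128, 0 → R0 = 1.224
x·lx·mx: 0, 0, 1.392, 1.2, 0.512, 0 → Σ = 3.104
T = 3.104 / 1.224 = 2.535948… → 2.536

2.536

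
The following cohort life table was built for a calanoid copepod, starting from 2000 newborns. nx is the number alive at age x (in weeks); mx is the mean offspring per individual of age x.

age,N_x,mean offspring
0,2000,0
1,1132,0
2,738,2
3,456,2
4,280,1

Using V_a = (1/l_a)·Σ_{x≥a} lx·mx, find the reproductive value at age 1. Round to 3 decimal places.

lx = nx/n0 = nx/2000: 1, 0.566, 0.369, 0.228, 0.14
lx·mx for x ≥ 1: 0, 0.738, 0.456, 0.14 → sum = 1.334
V_1 = 1.334 / l_1 = 1.334 / 0.566 = 2.35689… → 2.357

2.357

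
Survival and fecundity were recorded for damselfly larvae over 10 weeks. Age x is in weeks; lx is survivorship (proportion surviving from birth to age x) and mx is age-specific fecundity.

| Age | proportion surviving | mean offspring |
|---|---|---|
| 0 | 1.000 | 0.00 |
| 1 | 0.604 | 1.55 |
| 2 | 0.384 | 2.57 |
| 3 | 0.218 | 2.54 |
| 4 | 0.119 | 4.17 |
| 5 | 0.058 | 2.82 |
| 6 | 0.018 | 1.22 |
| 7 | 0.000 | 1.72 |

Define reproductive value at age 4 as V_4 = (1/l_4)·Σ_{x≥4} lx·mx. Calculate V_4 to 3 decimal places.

5.729

lx·mx for x ≥ 4: 0.49623, 0.16356, 0.02196, 0 → sum = 0.68175
V_4 = 0.68175 / l_4 = 0.68175 / 0.119 = 5.728992… → 5.729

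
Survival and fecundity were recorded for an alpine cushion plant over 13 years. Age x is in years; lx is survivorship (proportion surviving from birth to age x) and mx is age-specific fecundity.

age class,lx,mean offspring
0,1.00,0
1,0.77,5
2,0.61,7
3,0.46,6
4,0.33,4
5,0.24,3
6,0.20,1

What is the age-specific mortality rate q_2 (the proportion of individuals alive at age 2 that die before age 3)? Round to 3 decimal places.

0.246

q_2 = (l_2 − l_3) / l_2 = (0.61 − 0.46) / 0.61
     = 0.15 / 0.61 = 0.245902… → 0.246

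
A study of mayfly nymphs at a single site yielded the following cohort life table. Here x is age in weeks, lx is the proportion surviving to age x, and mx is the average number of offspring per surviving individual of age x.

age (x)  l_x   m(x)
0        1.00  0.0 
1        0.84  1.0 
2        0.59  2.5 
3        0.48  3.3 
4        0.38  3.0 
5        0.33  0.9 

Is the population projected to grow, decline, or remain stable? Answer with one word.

R0 = Σ lx·mx = 0 + 0.84 + 1.475 + 1.584 + 1.14 + 0.297 = 5.336
R0 > 1, so the population is growing.

growing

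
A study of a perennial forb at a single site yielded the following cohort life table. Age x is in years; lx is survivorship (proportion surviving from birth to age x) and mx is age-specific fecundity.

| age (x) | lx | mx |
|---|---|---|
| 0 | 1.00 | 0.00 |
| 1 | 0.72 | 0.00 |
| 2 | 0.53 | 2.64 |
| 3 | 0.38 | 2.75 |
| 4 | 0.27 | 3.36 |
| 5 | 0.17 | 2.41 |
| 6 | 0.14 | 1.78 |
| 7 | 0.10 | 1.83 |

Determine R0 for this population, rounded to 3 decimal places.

lx·mx by age: 0, 0, 1.3992, 1.045, 0.9072, 0.4097, 0.2492, 0.183
R0 = Σ lx·mx = 4.1933 → 4.193

4.193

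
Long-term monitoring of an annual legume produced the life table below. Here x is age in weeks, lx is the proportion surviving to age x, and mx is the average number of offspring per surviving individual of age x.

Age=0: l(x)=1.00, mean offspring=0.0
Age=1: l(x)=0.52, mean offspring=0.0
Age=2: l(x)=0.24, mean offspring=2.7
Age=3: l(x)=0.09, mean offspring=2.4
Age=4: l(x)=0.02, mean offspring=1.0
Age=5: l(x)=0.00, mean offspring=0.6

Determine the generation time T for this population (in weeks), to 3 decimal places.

lx·mx: 0, 0, 0.648, 0.216, 0.02, 0 → R0 = 0.884
x·lx·mx: 0, 0, 1.296, 0.648, 0.08, 0 → Σ = 2.024
T = 2.024 / 0.884 = 2.289593… → 2.290

2.290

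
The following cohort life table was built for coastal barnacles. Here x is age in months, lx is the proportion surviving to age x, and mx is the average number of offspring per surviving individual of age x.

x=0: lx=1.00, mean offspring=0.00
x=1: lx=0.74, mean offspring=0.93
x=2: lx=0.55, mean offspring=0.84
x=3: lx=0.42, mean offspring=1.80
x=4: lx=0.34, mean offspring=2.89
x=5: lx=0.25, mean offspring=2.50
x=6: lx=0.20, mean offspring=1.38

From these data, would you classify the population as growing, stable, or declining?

R0 = Σ lx·mx = 0 + 0.6882 + 0.462 + 0.756 + 0.9826 + 0.625 + 0.276 = 3.7898
R0 > 1, so the population is growing.

growing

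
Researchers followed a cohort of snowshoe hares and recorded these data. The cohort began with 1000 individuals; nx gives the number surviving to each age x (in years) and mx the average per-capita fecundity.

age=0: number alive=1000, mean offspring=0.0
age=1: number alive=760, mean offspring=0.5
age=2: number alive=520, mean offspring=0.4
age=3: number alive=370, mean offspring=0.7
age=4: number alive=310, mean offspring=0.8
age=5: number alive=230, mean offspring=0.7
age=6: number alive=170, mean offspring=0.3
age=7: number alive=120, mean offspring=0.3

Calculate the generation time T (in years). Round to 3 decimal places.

2.925

lx = nx/n0 = nx/1000: 1, 0.76, 0.52, 0.37, 0.31, 0.23, 0.17, 0.12
lx·mx: 0, 0.38, 0.208, 0.259, 0.248, 0.161, 0.051, 0.036 → R0 = 1.343
x·lx·mx: 0, 0.38, 0.416, 0.777, 0.992, 0.805, 0.306, 0.252 → Σ = 3.928
T = 3.928 / 1.343 = 2.924795… → 2.925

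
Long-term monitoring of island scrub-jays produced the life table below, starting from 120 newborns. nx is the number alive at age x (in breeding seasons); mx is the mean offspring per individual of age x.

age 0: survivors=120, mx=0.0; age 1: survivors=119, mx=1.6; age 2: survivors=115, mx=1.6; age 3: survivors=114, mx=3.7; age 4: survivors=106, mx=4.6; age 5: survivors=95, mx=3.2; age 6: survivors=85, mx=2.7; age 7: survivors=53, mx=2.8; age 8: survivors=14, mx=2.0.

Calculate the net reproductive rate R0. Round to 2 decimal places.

lx = nx/n0 = nx/120: 1, 0.99167…, 0.95833…, 0.95, 0.88333…, 0.79167…, 0.70833…, 0.44167…, 0.11667…
lx·mx by age: 0, 1.586667…, 1.533333…, 3.515, 4.063333…, 2.533333…, 1.9125…, 1.236667…, 0.233333…
R0 = Σ lx·mx = 16.614167… → 16.61

16.61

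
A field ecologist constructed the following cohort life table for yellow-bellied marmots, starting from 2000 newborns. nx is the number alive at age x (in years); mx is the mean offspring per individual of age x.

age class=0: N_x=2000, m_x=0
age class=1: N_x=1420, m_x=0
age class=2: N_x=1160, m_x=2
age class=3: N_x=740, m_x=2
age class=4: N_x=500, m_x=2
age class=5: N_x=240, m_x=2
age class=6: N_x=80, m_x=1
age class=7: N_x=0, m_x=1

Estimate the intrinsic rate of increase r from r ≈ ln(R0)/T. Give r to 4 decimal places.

lx = nx/n0 = nx/2000: 1, 0.71, 0.58, 0.37, 0.25, 0.12, 0.04, 0
R0 = Σ lx·mx = 0 + 0 + 1.16 + 0.74 + 0.5 + 0.24 + 0.04 + 0 = 2.68
Σ x·lx·mx = 7.98; T = 7.98/2.68 = 2.97761…
r ≈ ln(R0)/T = ln(2.68)/2.97761… = 0.331076… → 0.3311

0.3311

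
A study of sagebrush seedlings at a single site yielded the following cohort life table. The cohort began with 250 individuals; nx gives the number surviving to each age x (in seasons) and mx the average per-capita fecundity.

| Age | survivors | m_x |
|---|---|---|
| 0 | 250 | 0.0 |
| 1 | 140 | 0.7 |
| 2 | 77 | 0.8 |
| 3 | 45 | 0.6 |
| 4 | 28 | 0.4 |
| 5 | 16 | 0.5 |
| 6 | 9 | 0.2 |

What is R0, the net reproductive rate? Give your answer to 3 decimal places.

0.830

lx = nx/n0 = nx/250: 1, 0.56, 0.308, 0.18, 0.112, 0.064, 0.036
lx·mx by age: 0, 0.392, 0.2464, 0.108, 0.0448, 0.032, 0.0072
R0 = Σ lx·mx = 0.8304 → 0.830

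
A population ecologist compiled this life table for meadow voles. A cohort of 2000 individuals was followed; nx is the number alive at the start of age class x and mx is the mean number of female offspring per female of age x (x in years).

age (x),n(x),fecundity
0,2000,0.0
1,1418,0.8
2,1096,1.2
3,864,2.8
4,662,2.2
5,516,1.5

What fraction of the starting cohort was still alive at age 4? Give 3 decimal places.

l_4 = n_4/n_0 = 662/2000 = 0.331 → 0.331

0.331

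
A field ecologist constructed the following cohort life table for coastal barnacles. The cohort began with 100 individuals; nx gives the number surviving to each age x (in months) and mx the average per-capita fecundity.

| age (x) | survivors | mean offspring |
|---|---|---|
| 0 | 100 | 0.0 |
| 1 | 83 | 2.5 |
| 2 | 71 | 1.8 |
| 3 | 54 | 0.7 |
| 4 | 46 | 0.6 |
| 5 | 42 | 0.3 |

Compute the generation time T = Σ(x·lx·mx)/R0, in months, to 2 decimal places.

lx = nx/n0 = nx/100: 1, 0.83, 0.71, 0.54, 0.46, 0.42
lx·mx: 0, 2.075, 1.278, 0.378, 0.276, 0.126 → R0 = 4.133
x·lx·mx: 0, 2.075, 2.556, 1.134, 1.104, 0.63 → Σ = 7.499
T = 7.499 / 4.133 = 1.814421… → 1.81

1.81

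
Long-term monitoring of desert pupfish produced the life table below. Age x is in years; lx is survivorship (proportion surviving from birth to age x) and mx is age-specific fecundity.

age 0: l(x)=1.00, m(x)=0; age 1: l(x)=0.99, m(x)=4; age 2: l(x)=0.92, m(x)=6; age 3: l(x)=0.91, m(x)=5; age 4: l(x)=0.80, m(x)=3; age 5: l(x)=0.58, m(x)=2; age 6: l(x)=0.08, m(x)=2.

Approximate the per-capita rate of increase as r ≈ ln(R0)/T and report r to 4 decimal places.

R0 = Σ lx·mx = 0 + 3.96 + 5.52 + 4.55 + 2.4 + 1.16 + 0.16 = 17.75
Σ x·lx·mx = 45.01; T = 45.01/17.75 = 2.53577…
r ≈ ln(R0)/T = ln(17.75)/2.53577… = 1.134322… → 1.1343

1.1343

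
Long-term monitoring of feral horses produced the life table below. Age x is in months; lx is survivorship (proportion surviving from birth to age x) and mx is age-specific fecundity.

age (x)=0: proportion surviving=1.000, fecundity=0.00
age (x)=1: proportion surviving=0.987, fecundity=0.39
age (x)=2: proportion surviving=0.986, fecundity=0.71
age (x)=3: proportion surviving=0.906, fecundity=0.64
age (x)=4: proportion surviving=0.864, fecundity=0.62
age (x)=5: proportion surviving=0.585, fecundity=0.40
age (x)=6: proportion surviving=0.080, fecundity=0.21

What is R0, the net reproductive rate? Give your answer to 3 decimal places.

lx·mx by age: 0, 0.38493, 0.70006, 0.57984, 0.53568, 0.234, 0.0168
R0 = Σ lx·mx = 2.45131 → 2.451

2.451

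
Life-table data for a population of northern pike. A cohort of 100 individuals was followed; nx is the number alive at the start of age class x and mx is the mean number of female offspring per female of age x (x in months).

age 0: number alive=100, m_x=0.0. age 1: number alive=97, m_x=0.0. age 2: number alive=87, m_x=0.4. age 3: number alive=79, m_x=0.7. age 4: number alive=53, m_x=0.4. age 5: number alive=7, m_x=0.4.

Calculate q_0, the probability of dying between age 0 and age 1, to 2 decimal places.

lx = nx/n0 = nx/100: 1, 0.97, 0.87, 0.79, 0.53, 0.07
q_0 = (l_0 − l_1) / l_0 = (1 − 0.97) / 1
     = 0.03 / 1 = 0.03 → 0.03

0.03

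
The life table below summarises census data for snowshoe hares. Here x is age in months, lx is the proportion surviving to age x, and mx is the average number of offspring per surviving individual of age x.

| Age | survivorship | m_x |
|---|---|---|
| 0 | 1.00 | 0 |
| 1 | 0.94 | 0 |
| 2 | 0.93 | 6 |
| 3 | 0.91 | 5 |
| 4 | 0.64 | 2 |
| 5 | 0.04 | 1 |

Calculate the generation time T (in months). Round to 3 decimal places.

lx·mx: 0, 0, 5.58, 4.55, 1.28, 0.04 → R0 = 11.45
x·lx·mx: 0, 0, 11.16, 13.65, 5.12, 0.2 → Σ = 30.13
T = 30.13 / 11.45 = 2.631441… → 2.631

2.631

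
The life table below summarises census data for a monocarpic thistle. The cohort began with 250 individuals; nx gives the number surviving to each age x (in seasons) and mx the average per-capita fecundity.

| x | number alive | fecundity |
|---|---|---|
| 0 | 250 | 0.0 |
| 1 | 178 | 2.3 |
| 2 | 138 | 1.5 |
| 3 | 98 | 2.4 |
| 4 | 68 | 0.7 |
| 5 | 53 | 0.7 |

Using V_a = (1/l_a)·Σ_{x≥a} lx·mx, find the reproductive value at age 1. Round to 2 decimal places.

lx = nx/n0 = nx/250: 1, 0.712, 0.552, 0.392, 0.272, 0.212
lx·mx for x ≥ 1: 1.6376, 0.828, 0.9408, 0.1904, 0.1484 → sum = 3.7452
V_1 = 3.7452 / l_1 = 3.7452 / 0.712 = 5.260112… → 5.26

5.26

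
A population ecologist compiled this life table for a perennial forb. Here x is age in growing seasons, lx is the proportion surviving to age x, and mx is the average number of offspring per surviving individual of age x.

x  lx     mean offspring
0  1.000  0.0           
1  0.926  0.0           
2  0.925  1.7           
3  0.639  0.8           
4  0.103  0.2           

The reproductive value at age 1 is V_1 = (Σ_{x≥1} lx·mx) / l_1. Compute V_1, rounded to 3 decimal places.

lx·mx for x ≥ 1: 0, 1.5725, 0.5112, 0.0206 → sum = 2.1043
V_1 = 2.1043 / l_1 = 2.1043 / 0.926 = 2.272462… → 2.272

2.272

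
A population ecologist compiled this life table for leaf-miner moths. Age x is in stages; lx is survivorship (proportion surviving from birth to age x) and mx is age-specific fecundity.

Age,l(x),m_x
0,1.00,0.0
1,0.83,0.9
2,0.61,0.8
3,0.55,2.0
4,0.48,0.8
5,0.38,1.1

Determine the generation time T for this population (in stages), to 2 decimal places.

2.76

lx·mx: 0, 0.747, 0.488, 1.1, 0.384, 0.418 → R0 = 3.137
x·lx·mx: 0, 0.747, 0.976, 3.3, 1.536, 2.09 → Σ = 8.649
T = 8.649 / 3.137 = 2.757093… → 2.76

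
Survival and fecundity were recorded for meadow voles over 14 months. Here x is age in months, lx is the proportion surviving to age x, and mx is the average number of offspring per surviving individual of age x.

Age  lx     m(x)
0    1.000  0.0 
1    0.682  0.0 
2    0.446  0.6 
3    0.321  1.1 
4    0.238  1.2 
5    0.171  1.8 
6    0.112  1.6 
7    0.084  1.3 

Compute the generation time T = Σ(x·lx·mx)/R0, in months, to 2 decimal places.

4.07

lx·mx: 0, 0, 0.2676, 0.3531, 0.2856, 0.3078, 0.1792, 0.1092 → R0 = 1.5025
x·lx·mx: 0, 0, 0.5352, 1.0593, 1.1424, 1.539, 1.0752, 0.7644 → Σ = 6.1155
T = 6.1155 / 1.5025 = 4.070216… → 4.07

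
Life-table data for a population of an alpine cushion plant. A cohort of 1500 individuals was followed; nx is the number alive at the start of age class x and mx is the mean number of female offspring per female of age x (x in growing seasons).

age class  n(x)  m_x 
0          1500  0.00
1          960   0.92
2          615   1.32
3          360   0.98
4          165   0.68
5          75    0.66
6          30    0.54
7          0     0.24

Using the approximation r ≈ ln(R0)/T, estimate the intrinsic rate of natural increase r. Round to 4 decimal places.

0.2015

lx = nx/n0 = nx/1500: 1, 0.64, 0.41, 0.24, 0.11, 0.05, 0.02, 0
R0 = Σ lx·mx = 0 + 0.5888 + 0.5412 + 0.2352 + 0.0748 + 0.033 + 0.0108 + 0 = 1.4838
Σ x·lx·mx = 2.9058; T = 2.9058/1.4838 = 1.95835…
r ≈ ln(R0)/T = ln(1.4838)/1.95835… = 0.201499… → 0.2015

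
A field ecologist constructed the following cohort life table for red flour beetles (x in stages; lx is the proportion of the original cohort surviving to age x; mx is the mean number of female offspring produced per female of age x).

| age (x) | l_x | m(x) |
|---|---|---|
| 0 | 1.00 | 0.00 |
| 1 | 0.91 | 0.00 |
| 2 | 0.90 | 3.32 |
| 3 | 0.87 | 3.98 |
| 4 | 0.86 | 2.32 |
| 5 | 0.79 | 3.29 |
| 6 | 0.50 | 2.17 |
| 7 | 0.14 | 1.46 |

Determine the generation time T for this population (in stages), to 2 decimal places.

3.67

lx·mx: 0, 0, 2.988, 3.4626, 1.9952, 2.5991, 1.085, 0.2044 → R0 = 12.3343
x·lx·mx: 0, 0, 5.976, 10.3878, 7.9808, 12.9955, 6.51, 1.4308 → Σ = 45.2809
T = 45.2809 / 12.3343 = 3.671137… → 3.67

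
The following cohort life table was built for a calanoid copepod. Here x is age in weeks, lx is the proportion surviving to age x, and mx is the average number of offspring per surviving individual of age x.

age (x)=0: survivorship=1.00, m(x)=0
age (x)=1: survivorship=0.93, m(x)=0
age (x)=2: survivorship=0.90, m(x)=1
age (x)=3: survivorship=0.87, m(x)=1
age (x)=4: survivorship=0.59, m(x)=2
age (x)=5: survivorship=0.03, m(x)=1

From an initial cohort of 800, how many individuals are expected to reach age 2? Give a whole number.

720

Expected survivors = N0 · l_2 = 800 × 0.90 = 720 → 720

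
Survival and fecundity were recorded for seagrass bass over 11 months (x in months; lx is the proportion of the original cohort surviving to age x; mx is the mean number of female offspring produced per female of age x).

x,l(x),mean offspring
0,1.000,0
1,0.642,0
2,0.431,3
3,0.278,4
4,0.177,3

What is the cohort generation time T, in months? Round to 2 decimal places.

lx·mx: 0, 0, 1.293, 1.112, 0.531 → R0 = 2.936
x·lx·mx: 0, 0, 2.586, 3.336, 2.124 → Σ = 8.046
T = 8.046 / 2.936 = 2.740463… → 2.74

2.74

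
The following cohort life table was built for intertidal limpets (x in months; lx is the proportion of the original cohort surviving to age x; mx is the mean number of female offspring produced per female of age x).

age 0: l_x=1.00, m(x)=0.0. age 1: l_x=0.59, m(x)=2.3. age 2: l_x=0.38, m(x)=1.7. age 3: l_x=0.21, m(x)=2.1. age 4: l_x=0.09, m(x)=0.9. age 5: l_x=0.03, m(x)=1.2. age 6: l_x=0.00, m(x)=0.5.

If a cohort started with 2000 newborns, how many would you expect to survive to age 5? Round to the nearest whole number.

Expected survivors = N0 · l_5 = 2000 × 0.03 = 60 → 60

60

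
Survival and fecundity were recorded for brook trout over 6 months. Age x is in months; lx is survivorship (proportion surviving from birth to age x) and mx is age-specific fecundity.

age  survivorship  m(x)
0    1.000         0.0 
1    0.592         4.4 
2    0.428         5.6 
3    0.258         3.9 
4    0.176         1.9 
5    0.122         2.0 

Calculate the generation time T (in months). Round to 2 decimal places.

1.97

lx·mx: 0, 2.6048, 2.3968, 1.0062, 0.3344, 0.244 → R0 = 6.5862
x·lx·mx: 0, 2.6048, 4.7936, 3.0186, 1.3376, 1.22 → Σ = 12.9746
T = 12.9746 / 6.5862 = 1.969968… → 1.97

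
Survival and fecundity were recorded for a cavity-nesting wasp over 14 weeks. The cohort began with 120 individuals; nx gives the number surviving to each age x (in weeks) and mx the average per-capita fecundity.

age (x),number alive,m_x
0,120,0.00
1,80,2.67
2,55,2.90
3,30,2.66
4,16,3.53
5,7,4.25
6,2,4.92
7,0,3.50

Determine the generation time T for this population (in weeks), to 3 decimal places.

2.196

lx = nx/n0 = nx/120: 1, 0.66667…, 0.45833…, 0.25, 0.13333…, 0.05833…, 0.01667…, 0
lx·mx: 0, 1.78…, 1.329167…, 0.665, 0.470667…, 0.247917…, 0.082…, 0 → R0 = 4.57475…
x·lx·mx: 0, 1.78…, 2.658333…, 1.995, 1.882667…, 1.239583…, 0.492…, 0 → Σ = 10.047583…
T = 10.047583… / 4.57475… = 2.196313… → 2.196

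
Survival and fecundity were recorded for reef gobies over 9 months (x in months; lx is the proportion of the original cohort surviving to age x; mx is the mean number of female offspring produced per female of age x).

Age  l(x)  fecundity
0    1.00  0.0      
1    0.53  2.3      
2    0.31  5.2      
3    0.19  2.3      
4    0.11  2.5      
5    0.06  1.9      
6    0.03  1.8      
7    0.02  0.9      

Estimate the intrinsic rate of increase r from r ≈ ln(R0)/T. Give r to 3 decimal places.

0.623

R0 = Σ lx·mx = 0 + 1.219 + 1.612 + 0.437 + 0.275 + 0.114 + 0.054 + 0.018 = 3.729
Σ x·lx·mx = 7.874; T = 7.874/3.729 = 2.11156…
r ≈ ln(R0)/T = ln(3.729)/2.11156… = 0.6233… → 0.623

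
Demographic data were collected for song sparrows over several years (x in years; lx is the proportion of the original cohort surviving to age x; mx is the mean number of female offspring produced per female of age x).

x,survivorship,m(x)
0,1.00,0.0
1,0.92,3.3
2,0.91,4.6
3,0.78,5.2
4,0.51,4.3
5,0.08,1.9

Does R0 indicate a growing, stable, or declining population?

growing

R0 = Σ lx·mx = 0 + 3.036 + 4.186 + 4.056 + 2.193 + 0.152 = 13.623
R0 > 1, so the population is growing.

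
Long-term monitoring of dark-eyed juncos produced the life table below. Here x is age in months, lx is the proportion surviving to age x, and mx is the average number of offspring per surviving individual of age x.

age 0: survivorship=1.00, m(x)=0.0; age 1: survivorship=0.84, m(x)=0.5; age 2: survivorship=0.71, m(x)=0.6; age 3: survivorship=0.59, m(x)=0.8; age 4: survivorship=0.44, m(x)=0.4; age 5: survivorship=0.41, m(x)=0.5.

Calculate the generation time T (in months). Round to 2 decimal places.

2.60

lx·mx: 0, 0.42, 0.426, 0.472, 0.176, 0.205 → R0 = 1.699
x·lx·mx: 0, 0.42, 0.852, 1.416, 0.704, 1.025 → Σ = 4.417
T = 4.417 / 1.699 = 2.599765… → 2.60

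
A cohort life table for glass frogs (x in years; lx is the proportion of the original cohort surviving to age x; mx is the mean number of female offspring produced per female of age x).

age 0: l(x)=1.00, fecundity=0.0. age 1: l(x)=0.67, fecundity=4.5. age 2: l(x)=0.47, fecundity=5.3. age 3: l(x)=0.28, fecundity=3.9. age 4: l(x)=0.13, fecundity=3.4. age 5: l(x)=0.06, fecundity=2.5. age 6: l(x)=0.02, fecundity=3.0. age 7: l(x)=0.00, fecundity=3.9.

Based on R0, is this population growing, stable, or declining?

R0 = Σ lx·mx = 0 + 3.015 + 2.491 + 1.092 + 0.442 + 0.15 + 0.06 + 0 = 7.25
R0 > 1, so the population is growing.

growing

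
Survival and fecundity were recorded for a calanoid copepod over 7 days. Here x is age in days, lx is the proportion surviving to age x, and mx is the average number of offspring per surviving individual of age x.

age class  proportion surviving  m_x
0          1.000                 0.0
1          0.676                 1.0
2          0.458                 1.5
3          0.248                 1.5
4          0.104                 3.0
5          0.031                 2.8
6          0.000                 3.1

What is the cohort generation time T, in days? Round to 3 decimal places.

lx·mx: 0, 0.676, 0.687, 0.372, 0.312, 0.0868, 0 → R0 = 2.1338
x·lx·mx: 0, 0.676, 1.374, 1.116, 1.248, 0.434, 0 → Σ = 4.848
T = 4.848 / 2.1338 = 2.272003… → 2.272

2.272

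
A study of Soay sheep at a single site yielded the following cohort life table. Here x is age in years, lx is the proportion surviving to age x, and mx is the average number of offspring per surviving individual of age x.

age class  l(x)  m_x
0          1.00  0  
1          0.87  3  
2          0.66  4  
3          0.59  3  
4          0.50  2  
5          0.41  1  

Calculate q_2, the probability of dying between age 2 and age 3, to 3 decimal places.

q_2 = (l_2 − l_3) / l_2 = (0.66 − 0.59) / 0.66
     = 0.07 / 0.66 = 0.106061… → 0.106

0.106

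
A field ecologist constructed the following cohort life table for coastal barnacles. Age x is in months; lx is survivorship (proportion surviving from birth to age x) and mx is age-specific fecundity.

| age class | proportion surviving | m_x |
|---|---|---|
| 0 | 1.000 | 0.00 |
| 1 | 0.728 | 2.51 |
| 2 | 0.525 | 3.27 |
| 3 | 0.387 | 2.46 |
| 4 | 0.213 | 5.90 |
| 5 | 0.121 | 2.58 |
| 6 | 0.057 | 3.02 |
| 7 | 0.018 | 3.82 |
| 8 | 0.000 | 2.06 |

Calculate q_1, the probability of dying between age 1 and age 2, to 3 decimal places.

q_1 = (l_1 − l_2) / l_1 = (0.728 − 0.525) / 0.728
     = 0.203 / 0.728 = 0.278846… → 0.279

0.279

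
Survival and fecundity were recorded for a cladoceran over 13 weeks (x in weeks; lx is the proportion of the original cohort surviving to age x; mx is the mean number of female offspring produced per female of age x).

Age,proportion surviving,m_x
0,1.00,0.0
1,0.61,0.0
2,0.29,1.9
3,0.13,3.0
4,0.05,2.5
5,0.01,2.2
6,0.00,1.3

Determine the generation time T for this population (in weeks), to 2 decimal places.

lx·mx: 0, 0, 0.551, 0.39, 0.125, 0.022, 0 → R0 = 1.088
x·lx·mx: 0, 0, 1.102, 1.17, 0.5, 0.11, 0 → Σ = 2.882
T = 2.882 / 1.088 = 2.648897… → 2.65

2.65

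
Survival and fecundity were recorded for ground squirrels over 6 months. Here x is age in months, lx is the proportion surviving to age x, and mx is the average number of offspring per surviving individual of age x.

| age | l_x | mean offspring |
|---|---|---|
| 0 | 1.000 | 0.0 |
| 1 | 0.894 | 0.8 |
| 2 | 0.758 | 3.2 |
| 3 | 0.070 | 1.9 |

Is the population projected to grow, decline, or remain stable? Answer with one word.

growing

R0 = Σ lx·mx = 0 + 0.7152 + 2.4256 + 0.133 = 3.2738
R0 > 1, so the population is growing.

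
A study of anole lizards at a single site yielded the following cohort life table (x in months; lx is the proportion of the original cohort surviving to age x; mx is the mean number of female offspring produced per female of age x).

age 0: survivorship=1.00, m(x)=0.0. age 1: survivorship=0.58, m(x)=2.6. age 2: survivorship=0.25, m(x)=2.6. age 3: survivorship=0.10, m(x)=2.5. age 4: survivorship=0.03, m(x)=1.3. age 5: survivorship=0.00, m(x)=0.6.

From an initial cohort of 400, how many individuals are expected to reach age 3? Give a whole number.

40

Expected survivors = N0 · l_3 = 400 × 0.10 = 40 → 40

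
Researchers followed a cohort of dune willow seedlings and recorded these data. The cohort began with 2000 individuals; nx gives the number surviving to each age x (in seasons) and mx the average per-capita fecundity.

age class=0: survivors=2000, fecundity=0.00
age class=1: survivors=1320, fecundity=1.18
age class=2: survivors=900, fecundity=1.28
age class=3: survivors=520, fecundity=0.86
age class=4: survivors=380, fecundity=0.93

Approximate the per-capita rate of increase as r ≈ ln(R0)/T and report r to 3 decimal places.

0.298

lx = nx/n0 = nx/2000: 1, 0.66, 0.45, 0.26, 0.19
R0 = Σ lx·mx = 0 + 0.7788 + 0.576 + 0.2236 + 0.1767 = 1.7551
Σ x·lx·mx = 3.3084; T = 3.3084/1.7551 = 1.88502…
r ≈ ln(R0)/T = ln(1.7551)/1.88502… = 0.29842… → 0.298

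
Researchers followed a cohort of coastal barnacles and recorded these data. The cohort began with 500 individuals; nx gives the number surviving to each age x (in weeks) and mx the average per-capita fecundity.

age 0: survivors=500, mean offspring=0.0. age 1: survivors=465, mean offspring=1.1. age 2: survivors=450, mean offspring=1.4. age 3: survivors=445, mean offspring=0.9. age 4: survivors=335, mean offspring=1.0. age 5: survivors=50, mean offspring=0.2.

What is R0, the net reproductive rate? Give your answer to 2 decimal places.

3.77

lx = nx/n0 = nx/500: 1, 0.93, 0.9, 0.89, 0.67, 0.1
lx·mx by age: 0, 1.023, 1.26, 0.801, 0.67, 0.02
R0 = Σ lx·mx = 3.774 → 3.77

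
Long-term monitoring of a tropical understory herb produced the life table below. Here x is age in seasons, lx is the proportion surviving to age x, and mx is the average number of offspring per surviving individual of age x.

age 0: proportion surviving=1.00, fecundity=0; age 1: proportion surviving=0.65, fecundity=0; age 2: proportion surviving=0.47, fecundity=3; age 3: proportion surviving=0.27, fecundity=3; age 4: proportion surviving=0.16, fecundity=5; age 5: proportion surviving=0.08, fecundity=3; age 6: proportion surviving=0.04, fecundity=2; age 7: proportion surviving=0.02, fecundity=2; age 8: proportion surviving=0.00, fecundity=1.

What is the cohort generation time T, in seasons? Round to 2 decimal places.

3.08

lx·mx: 0, 0, 1.41, 0.81, 0.8, 0.24, 0.08, 0.04, 0 → R0 = 3.38
x·lx·mx: 0, 0, 2.82, 2.43, 3.2, 1.2, 0.48, 0.28, 0 → Σ = 10.41
T = 10.41 / 3.38 = 3.079882… → 3.08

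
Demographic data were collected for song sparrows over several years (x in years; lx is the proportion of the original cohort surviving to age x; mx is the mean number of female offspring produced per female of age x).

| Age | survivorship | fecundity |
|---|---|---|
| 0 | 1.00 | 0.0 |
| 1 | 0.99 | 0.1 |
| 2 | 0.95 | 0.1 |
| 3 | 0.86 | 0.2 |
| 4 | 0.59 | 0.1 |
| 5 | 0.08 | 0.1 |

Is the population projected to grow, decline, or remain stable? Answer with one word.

R0 = Σ lx·mx = 0 + 0.099 + 0.095 + 0.172 + 0.059 + 0.008 = 0.433
R0 < 1, so the population is declining.

declining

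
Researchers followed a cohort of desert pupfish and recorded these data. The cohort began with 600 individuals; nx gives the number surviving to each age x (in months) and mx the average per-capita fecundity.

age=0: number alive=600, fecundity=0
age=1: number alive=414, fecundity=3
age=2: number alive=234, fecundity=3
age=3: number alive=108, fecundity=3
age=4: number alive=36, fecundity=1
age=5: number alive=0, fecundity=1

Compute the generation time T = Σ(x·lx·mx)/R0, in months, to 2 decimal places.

1.63

lx = nx/n0 = nx/600: 1, 0.69, 0.39, 0.18, 0.06, 0
lx·mx: 0, 2.07, 1.17, 0.54, 0.06, 0 → R0 = 3.84
x·lx·mx: 0, 2.07, 2.34, 1.62, 0.24, 0 → Σ = 6.27
T = 6.27 / 3.84 = 1.632813… → 1.63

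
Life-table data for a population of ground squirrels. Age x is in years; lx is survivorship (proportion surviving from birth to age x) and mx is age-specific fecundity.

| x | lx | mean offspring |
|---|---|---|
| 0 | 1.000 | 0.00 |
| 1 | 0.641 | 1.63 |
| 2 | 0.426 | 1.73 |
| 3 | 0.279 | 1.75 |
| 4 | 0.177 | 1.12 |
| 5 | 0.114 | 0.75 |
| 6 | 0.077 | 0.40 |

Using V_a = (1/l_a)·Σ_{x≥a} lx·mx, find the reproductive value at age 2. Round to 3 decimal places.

3.614

lx·mx for x ≥ 2: 0.73698, 0.48825, 0.19824, 0.0855, 0.0308 → sum = 1.53977
V_2 = 1.53977 / l_2 = 1.53977 / 0.426 = 3.614484… → 3.614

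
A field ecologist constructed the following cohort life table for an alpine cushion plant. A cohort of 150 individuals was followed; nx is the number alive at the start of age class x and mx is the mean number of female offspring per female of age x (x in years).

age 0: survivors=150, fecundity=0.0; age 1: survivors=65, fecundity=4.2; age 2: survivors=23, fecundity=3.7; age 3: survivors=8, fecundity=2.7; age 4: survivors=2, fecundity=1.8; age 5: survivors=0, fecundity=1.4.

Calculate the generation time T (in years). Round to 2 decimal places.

lx = nx/n0 = nx/150: 1, 0.43333…, 0.15333…, 0.05333…, 0.01333…, 0
lx·mx: 0, 1.82…, 0.567333…, 0.144…, 0.024…, 0 → R0 = 2.555333…
x·lx·mx: 0, 1.82…, 1.134667…, 0.432…, 0.096…, 0 → Σ = 3.482667…
T = 3.482667… / 2.555333… = 1.362901… → 1.36

1.36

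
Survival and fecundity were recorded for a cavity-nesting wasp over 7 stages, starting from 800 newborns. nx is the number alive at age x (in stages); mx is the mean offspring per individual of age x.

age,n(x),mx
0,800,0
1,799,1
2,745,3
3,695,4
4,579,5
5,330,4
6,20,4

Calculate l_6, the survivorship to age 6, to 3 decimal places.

0.025

l_6 = n_6/n_0 = 20/800 = 0.025 → 0.025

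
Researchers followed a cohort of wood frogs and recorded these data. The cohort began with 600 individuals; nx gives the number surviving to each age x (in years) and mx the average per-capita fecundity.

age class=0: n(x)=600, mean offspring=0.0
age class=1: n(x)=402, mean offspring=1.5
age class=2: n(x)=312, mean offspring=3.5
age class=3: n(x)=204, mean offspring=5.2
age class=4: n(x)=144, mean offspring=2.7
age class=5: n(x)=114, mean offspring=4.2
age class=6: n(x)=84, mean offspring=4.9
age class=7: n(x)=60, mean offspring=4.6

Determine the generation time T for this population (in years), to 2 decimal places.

3.32

lx = nx/n0 = nx/600: 1, 0.67, 0.52, 0.34, 0.24, 0.19, 0.14, 0.1
lx·mx: 0, 1.005, 1.82, 1.768, 0.648, 0.798, 0.686, 0.46 → R0 = 7.185
x·lx·mx: 0, 1.005, 3.64, 5.304, 2.592, 3.99, 4.116, 3.22 → Σ = 23.867
T = 23.867 / 7.185 = 3.321781… → 3.32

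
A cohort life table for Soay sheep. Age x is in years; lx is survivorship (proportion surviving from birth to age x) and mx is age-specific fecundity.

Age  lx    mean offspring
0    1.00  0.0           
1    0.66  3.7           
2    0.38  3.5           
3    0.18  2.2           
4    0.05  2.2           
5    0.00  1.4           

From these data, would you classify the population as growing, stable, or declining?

growing

R0 = Σ lx·mx = 0 + 2.442 + 1.33 + 0.396 + 0.11 + 0 = 4.278
R0 > 1, so the population is growing.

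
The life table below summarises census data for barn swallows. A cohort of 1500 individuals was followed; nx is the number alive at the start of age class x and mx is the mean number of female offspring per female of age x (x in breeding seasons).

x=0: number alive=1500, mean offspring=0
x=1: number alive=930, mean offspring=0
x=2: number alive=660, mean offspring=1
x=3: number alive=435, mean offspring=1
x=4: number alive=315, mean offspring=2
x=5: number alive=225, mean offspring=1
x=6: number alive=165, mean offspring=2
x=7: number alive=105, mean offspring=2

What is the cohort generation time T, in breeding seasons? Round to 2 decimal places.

lx = nx/n0 = nx/1500: 1, 0.62, 0.44, 0.29, 0.21, 0.15, 0.11, 0.07
lx·mx: 0, 0, 0.44, 0.29, 0.42, 0.15, 0.22, 0.14 → R0 = 1.66
x·lx·mx: 0, 0, 0.88, 0.87, 1.68, 0.75, 1.32, 0.98 → Σ = 6.48
T = 6.48 / 1.66 = 3.903614… → 3.90

3.90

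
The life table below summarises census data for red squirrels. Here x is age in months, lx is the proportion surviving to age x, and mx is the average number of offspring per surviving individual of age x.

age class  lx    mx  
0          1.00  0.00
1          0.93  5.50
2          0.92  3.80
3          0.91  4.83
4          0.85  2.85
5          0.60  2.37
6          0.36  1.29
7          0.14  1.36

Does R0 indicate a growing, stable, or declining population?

growing

R0 = Σ lx·mx = 0 + 5.115 + 3.496 + 4.3953 + 2.4225 + 1.422 + 0.4644 + 0.1904 = 17.5056
R0 > 1, so the population is growing.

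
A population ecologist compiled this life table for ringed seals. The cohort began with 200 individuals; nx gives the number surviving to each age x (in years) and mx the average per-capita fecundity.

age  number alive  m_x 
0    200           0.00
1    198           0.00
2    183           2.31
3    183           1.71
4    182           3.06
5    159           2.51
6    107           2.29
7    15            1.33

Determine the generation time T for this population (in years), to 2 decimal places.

3.89

lx = nx/n0 = nx/200: 1, 0.99, 0.915, 0.915, 0.91, 0.795, 0.535, 0.075
lx·mx: 0, 0, 2.11365, 1.56465, 2.7846, 1.99545, 1.22515, 0.09975 → R0 = 9.78325
x·lx·mx: 0, 0, 4.2273, 4.69395, 11.1384, 9.97725, 7.3509, 0.69825 → Σ = 38.08605
T = 38.08605 / 9.78325 = 3.892985… → 3.89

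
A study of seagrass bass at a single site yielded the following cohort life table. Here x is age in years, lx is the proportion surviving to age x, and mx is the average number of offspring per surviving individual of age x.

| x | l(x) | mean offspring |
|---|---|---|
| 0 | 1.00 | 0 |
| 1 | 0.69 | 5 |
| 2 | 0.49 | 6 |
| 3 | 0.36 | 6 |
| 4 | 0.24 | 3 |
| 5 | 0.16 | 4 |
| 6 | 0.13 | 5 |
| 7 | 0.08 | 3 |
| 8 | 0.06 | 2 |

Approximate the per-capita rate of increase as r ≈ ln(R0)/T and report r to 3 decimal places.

R0 = Σ lx·mx = 0 + 3.45 + 2.94 + 2.16 + 0.72 + 0.64 + 0.65 + 0.24 + 0.12 = 10.92
Σ x·lx·mx = 28.43; T = 28.43/10.92 = 2.60348…
r ≈ ln(R0)/T = ln(10.92)/2.60348… = 0.91823… → 0.918

0.918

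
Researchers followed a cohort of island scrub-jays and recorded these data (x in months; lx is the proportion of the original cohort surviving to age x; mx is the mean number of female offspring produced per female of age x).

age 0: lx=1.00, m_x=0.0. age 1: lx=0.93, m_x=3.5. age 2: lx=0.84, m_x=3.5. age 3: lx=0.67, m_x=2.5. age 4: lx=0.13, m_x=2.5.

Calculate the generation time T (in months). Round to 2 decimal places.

lx·mx: 0, 3.255, 2.94, 1.675, 0.325 → R0 = 8.195
x·lx·mx: 0, 3.255, 5.88, 5.025, 1.3 → Σ = 15.46
T = 15.46 / 8.195 = 1.886516… → 1.89

1.89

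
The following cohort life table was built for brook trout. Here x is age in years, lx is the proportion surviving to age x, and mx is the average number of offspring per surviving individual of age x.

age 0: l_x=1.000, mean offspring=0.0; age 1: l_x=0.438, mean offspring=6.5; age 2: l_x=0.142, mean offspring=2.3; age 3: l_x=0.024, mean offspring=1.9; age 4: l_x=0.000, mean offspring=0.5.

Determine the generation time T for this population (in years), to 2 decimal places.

1.13

lx·mx: 0, 2.847, 0.3266, 0.0456, 0 → R0 = 3.2192
x·lx·mx: 0, 2.847, 0.6532, 0.1368, 0 → Σ = 3.637
T = 3.637 / 3.2192 = 1.129784… → 1.13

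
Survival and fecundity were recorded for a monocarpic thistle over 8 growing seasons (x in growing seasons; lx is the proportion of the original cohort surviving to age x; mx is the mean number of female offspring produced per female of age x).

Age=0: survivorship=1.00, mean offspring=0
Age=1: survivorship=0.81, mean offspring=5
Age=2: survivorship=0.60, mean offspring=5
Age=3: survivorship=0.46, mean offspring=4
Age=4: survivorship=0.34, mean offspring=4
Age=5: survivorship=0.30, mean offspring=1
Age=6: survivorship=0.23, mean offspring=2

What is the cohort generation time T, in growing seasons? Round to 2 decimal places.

lx·mx: 0, 4.05, 3, 1.84, 1.36, 0.3, 0.46 → R0 = 11.01
x·lx·mx: 0, 4.05, 6, 5.52, 5.44, 1.5, 2.76 → Σ = 25.27
T = 25.27 / 11.01 = 2.295186… → 2.30

2.30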